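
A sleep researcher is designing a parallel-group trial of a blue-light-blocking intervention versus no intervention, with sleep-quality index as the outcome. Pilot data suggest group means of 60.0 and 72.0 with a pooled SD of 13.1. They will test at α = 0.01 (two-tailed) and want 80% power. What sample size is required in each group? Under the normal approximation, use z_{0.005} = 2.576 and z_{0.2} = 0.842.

Cohen's d = |M₁ − M₂| / SD_pooled = |60.0 − 72.0| / 13.1 = 12.0 / 13.1 = 0.916.
For two independent groups with equal n: n = 2·((z_{α/2} + z_β) / d)².
z_{α/2} + z_β = 2.576 + 0.842 = 3.418.
n = 2 × (3.418 / 0.916)² = 2 × 3.731² = 2 × 13.92 = 27.8.
Round up to the next whole participant.

n = 28 per group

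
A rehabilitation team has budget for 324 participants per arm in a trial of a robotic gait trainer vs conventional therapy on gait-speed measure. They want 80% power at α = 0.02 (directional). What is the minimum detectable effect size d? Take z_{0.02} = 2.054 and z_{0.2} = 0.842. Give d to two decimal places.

d_min ≈ 0.23

For two independent groups of n = 324 each: d_min = (z_{α} + z_β)·√(2/n).
z-sum = 2.054 + 0.842 = 2.896.
d_min = 2.896 × √(2/324) = 2.896 × 0.0786 = 0.228.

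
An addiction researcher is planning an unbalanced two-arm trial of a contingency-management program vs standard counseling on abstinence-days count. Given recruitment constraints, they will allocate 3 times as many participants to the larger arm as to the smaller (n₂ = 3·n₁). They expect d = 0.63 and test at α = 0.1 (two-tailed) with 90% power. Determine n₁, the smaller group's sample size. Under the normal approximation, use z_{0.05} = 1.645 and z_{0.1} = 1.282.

n₁ = 29

With allocation ratio k = n₂/n₁ = 3, Var(x̄₁−x̄₂) = σ²(1/n₁ + 1/(k·n₁)) = σ²·(k+1)/(k·n₁).
So n₁ = (1 + 1/k)·((z_{α/2} + z_β)/d)² = 1.333 × (2.927/0.63)².
n₁ = 1.333 × 21.59 = 28.8.
Round up: n₁ = 29, giving n₂ = 3 × 29 = 87.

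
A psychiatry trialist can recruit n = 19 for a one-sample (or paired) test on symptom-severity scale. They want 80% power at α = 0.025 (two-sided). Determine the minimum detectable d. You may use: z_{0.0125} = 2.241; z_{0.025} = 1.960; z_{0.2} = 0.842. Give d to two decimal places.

For a single sample (or paired design) of n = 19: d_min = (z_{α/2} + z_β)/√n.
z-sum = 2.241 + 0.842 = 3.083.
d_min = 3.083 / √19 = 3.083 / 4.359 = 0.707.

d_min ≈ 0.71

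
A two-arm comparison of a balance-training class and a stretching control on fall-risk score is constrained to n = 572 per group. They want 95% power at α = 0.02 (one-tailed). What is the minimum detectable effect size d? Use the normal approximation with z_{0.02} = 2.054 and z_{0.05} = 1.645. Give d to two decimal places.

d_min ≈ 0.22

For two independent groups of n = 572 each: d_min = (z_{α} + z_β)·√(2/n).
z-sum = 2.054 + 1.645 = 3.699.
d_min = 3.699 × √(2/572) = 3.699 × 0.0591 = 0.219.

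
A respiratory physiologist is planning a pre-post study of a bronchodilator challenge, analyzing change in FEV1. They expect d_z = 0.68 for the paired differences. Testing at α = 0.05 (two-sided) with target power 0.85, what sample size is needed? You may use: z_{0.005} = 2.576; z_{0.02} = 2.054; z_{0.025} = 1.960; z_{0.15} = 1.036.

n = 20 pairs

For a paired (one-sample on differences) test: n = ((z_{α/2} + z_β) / d)².
z_{α/2} + z_β = 1.960 + 1.036 = 2.996.
n = (2.996 / 0.68)² = 4.406² = 19.41.
Round up.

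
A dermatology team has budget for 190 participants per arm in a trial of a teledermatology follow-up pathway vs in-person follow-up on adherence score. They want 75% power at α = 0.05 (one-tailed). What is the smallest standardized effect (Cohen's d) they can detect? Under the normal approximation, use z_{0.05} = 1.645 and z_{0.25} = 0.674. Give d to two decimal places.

For two independent groups of n = 190 each: d_min = (z_{α} + z_β)·√(2/n).
z-sum = 1.645 + 0.674 = 2.319.
d_min = 2.319 × √(2/190) = 2.319 × 0.1026 = 0.238.

d_min ≈ 0.24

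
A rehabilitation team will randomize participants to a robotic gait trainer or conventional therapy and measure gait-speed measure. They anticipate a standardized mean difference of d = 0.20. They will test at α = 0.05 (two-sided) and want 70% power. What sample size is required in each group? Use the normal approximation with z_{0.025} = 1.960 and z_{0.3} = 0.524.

For two independent groups with equal n: n = 2·((z_{α/2} + z_β) / d)².
z_{α/2} + z_β = 1.960 + 0.524 = 2.484.
n = 2 × (2.484 / 0.20)² = 2 × 12.420² = 2 × 154.26 = 308.5.
Round up to the next whole participant.

n = 309 per group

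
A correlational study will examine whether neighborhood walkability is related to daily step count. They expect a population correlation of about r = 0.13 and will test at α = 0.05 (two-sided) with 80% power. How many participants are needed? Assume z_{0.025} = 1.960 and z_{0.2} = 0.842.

Fisher's z: C = ½·ln((1+r)/(1−r)) = ½·ln(1.2989) = 0.1307.
n = ((z_{α/2} + z_β)/C)² + 3.
(1.960 + 0.842) / 0.1307 = 2.802 / 0.1307 = 21.438.
n = 21.438² + 3 = 459.61 + 3 = 462.6.
Round up.

n = 463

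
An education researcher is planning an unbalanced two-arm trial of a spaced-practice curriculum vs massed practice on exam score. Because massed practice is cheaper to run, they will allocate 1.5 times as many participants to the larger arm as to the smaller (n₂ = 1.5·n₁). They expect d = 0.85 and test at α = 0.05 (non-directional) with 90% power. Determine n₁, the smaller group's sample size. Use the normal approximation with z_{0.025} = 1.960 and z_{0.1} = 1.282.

n₁ = 25

With allocation ratio k = n₂/n₁ = 1.5, Var(x̄₁−x̄₂) = σ²(1/n₁ + 1/(k·n₁)) = σ²·(k+1)/(k·n₁).
So n₁ = (1 + 1/k)·((z_{α/2} + z_β)/d)² = 1.667 × (3.242/0.85)².
n₁ = 1.667 × 14.55 = 24.2.
Round up: n₁ = 25, giving n₂ = ⌈1.5 × 25⌉ = ⌈37.5⌉ = 38.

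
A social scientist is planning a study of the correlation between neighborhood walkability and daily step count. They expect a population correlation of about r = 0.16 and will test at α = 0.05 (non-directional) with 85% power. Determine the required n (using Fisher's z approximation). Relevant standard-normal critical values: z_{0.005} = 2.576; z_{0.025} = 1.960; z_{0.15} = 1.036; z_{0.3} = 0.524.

Fisher's z: C = ½·ln((1+r)/(1−r)) = ½·ln(1.3810) = 0.1614.
n = ((z_{α/2} + z_β)/C)² + 3.
(1.960 + 1.036) / 0.1614 = 2.996 / 0.1614 = 18.563.
n = 18.563² + 3 = 344.57 + 3 = 347.6.
Round up.

n = 348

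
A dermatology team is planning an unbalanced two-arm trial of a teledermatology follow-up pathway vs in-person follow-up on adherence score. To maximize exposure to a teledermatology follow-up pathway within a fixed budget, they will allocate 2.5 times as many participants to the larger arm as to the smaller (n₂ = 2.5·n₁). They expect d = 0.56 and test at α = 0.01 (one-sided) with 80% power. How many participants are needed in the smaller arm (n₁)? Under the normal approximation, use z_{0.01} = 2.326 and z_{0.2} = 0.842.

With allocation ratio k = n₂/n₁ = 2.5, Var(x̄₁−x̄₂) = σ²(1/n₁ + 1/(k·n₁)) = σ²·(k+1)/(k·n₁).
So n₁ = (1 + 1/k)·((z_{α} + z_β)/d)² = 1.400 × (3.168/0.56)².
n₁ = 1.400 × 32.00 = 44.8.
Round up: n₁ = 45, giving n₂ = ⌈2.5 × 45⌉ = ⌈112.5⌉ = 113.

n₁ = 45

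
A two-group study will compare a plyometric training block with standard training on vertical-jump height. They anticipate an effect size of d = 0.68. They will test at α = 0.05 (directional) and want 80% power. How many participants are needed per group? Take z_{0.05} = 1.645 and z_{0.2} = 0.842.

For two independent groups with equal n: n = 2·((z_{α} + z_β) / d)².
z_{α} + z_β = 1.645 + 0.842 = 2.487.
n = 2 × (2.487 / 0.68)² = 2 × 3.657² = 2 × 13.38 = 26.8.
Round up to the next whole participant.

n = 27 per group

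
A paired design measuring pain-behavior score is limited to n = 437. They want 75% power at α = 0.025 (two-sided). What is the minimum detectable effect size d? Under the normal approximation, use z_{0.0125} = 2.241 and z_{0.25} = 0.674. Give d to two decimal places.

For a single sample (or paired design) of n = 437: d_min = (z_{α/2} + z_β)/√n.
z-sum = 2.241 + 0.674 = 2.915.
d_min = 2.915 / √437 = 2.915 / 20.905 = 0.139.

d_min ≈ 0.14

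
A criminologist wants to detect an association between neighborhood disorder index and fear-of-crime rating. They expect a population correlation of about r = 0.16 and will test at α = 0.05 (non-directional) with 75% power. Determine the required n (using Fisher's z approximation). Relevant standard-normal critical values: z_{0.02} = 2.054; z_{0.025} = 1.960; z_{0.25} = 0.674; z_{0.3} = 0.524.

Fisher's z: C = ½·ln((1+r)/(1−r)) = ½·ln(1.3810) = 0.1614.
n = ((z_{α/2} + z_β)/C)² + 3.
(1.960 + 0.674) / 0.1614 = 2.634 / 0.1614 = 16.320.
n = 16.320² + 3 = 266.33 + 3 = 269.3.
Round up.

n = 270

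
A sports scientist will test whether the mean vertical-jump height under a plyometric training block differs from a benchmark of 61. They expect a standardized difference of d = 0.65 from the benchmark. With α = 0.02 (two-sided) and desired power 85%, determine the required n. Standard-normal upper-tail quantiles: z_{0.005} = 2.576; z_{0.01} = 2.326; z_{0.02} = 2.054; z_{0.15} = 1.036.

For a one-sample test: n = ((z_{α/2} + z_β) / d)².
z_{α/2} + z_β = 2.326 + 1.036 = 3.362.
n = (3.362 / 0.65)² = 5.172² = 26.75.
Round up.

n = 27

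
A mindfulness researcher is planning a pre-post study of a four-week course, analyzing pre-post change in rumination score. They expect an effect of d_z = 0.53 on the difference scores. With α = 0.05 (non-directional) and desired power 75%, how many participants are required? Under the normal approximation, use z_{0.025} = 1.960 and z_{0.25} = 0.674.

n = 25 pairs

For a paired (one-sample on differences) test: n = ((z_{α/2} + z_β) / d)².
z_{α/2} + z_β = 1.960 + 0.674 = 2.634.
n = (2.634 / 0.53)² = 4.970² = 24.70.
Round up.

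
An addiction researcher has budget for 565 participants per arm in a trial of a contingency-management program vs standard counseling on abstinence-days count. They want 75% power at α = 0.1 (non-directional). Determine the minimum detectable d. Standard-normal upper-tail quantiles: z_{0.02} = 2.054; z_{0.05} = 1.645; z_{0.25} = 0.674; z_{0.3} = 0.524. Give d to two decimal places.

d_min ≈ 0.14

For two independent groups of n = 565 each: d_min = (z_{α/2} + z_β)·√(2/n).
z-sum = 1.645 + 0.674 = 2.319.
d_min = 2.319 × √(2/565) = 2.319 × 0.0595 = 0.138.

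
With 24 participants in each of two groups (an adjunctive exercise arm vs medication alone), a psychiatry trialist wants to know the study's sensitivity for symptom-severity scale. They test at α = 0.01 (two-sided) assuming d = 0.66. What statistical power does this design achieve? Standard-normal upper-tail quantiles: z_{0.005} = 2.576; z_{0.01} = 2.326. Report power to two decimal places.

power ≈ 0.39

For two equal groups, power = Φ(d·√(n/2) − z_{α/2}).
d·√(n/2) = 0.66 × √(24/2) = 0.66 × 3.464 = 2.286.
z_β = 2.286 − 2.576 = -0.290.
Power = Φ(-0.290) = 0.386.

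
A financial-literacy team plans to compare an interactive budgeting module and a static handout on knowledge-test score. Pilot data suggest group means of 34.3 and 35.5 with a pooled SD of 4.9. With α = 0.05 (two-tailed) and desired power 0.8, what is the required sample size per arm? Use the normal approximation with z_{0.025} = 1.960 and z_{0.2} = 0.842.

Cohen's d = |M₁ − M₂| / SD_pooled = |34.3 − 35.5| / 4.9 = 1.2 / 4.9 = 0.245.
For two independent groups with equal n: n = 2·((z_{α/2} + z_β) / d)².
z_{α/2} + z_β = 1.960 + 0.842 = 2.802.
n = 2 × (2.802 / 0.245)² = 2 × 11.437² = 2 × 130.80 = 261.6.
Round up to the next whole participant.

n = 262 per group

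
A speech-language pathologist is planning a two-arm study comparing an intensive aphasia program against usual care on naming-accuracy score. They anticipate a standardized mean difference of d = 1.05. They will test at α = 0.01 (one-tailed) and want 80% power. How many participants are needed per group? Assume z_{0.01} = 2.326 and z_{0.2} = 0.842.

n = 19 per group

For two independent groups with equal n: n = 2·((z_{α} + z_β) / d)².
z_{α} + z_β = 2.326 + 0.842 = 3.168.
n = 2 × (3.168 / 1.05)² = 2 × 3.017² = 2 × 9.10 = 18.2.
Round up to the next whole participant.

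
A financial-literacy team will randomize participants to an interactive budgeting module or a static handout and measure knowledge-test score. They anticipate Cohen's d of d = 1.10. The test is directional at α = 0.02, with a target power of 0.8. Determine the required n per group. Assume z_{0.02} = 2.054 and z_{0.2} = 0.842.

n = 14 per group

For two independent groups with equal n: n = 2·((z_{α} + z_β) / d)².
z_{α} + z_β = 2.054 + 0.842 = 2.896.
n = 2 × (2.896 / 1.10)² = 2 × 2.633² = 2 × 6.93 = 13.9.
Round up to the next whole participant.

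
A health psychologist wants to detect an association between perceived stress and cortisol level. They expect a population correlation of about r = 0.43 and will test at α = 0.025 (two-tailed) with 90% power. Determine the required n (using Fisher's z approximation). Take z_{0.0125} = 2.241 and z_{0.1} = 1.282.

n = 62

Fisher's z: C = ½·ln((1+r)/(1−r)) = ½·ln(2.5088) = 0.4599.
n = ((z_{α/2} + z_β)/C)² + 3.
(2.241 + 1.282) / 0.4599 = 3.523 / 0.4599 = 7.660.
n = 7.660² + 3 = 58.68 + 3 = 61.7.
Round up.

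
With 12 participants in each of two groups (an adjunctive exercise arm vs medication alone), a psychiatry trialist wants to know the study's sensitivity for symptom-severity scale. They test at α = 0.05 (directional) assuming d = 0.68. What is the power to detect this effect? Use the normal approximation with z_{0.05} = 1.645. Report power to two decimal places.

power ≈ 0.51

For two equal groups, power = Φ(d·√(n/2) − z_{α}).
d·√(n/2) = 0.68 × √(12/2) = 0.68 × 2.449 = 1.666.
z_β = 1.666 − 1.645 = 0.021.
Power = Φ(0.021) = 0.508.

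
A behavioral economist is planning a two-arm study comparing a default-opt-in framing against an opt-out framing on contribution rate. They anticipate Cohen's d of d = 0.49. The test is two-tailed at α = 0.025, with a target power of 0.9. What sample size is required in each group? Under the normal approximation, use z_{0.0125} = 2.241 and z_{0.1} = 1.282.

n = 104 per group

For two independent groups with equal n: n = 2·((z_{α/2} + z_β) / d)².
z_{α/2} + z_β = 2.241 + 1.282 = 3.523.
n = 2 × (3.523 / 0.49)² = 2 × 7.190² = 2 × 51.69 = 103.4.
Round up to the next whole participant.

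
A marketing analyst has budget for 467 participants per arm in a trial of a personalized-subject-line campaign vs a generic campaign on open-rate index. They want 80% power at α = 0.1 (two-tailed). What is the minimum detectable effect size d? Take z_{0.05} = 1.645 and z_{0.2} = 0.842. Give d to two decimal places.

For two independent groups of n = 467 each: d_min = (z_{α/2} + z_β)·√(2/n).
z-sum = 1.645 + 0.842 = 2.487.
d_min = 2.487 × √(2/467) = 2.487 × 0.0654 = 0.163.

d_min ≈ 0.16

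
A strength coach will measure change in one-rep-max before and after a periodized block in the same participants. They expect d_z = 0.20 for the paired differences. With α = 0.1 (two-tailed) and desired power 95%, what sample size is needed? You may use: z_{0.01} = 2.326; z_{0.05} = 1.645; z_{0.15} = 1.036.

n = 271 pairs

For a paired (one-sample on differences) test: n = ((z_{α/2} + z_β) / d)².
z_{α/2} + z_β = 1.645 + 1.645 = 3.290.
n = (3.290 / 0.20)² = 16.450² = 270.60.
Round up.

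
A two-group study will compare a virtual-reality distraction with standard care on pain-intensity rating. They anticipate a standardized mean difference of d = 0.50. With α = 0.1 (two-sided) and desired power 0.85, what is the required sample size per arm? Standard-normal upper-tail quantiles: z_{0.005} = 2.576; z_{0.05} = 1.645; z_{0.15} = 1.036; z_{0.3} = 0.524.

n = 58 per group

For two independent groups with equal n: n = 2·((z_{α/2} + z_β) / d)².
z_{α/2} + z_β = 1.645 + 1.036 = 2.681.
n = 2 × (2.681 / 0.50)² = 2 × 5.362² = 2 × 28.75 = 57.5.
Round up to the next whole participant.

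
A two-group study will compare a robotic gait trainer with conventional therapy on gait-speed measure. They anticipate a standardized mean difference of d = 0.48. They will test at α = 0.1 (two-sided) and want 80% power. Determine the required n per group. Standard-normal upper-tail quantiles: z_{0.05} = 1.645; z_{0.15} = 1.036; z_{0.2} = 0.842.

For two independent groups with equal n: n = 2·((z_{α/2} + z_β) / d)².
z_{α/2} + z_β = 1.645 + 0.842 = 2.487.
n = 2 × (2.487 / 0.48)² = 2 × 5.181² = 2 × 26.85 = 53.7.
Round up to the next whole participant.

n = 54 per group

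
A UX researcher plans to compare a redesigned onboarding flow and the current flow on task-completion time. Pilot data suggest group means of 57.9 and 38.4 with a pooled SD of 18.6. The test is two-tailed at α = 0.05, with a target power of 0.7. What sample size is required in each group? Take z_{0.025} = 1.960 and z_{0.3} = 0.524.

n = 12 per group

Cohen's d = |M₁ − M₂| / SD_pooled = |57.9 − 38.4| / 18.6 = 19.5 / 18.6 = 1.048.
For two independent groups with equal n: n = 2·((z_{α/2} + z_β) / d)².
z_{α/2} + z_β = 1.960 + 0.524 = 2.484.
n = 2 × (2.484 / 1.048)² = 2 × 2.370² = 2 × 5.62 = 11.2.
Round up to the next whole participant.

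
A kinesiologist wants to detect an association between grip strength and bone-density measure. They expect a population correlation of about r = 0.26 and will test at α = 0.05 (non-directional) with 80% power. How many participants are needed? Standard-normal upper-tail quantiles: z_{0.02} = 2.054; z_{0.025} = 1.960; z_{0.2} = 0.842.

Fisher's z: C = ½·ln((1+r)/(1−r)) = ½·ln(1.7027) = 0.2661.
n = ((z_{α/2} + z_β)/C)² + 3.
(1.960 + 0.842) / 0.2661 = 2.802 / 0.2661 = 10.530.
n = 10.530² + 3 = 110.88 + 3 = 113.9.
Round up.

n = 114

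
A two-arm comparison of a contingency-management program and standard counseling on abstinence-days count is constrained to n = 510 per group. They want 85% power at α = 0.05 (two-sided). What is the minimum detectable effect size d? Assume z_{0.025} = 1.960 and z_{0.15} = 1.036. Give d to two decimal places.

For two independent groups of n = 510 each: d_min = (z_{α/2} + z_β)·√(2/n).
z-sum = 1.960 + 1.036 = 2.996.
d_min = 2.996 × √(2/510) = 2.996 × 0.0626 = 0.188.

d_min ≈ 0.19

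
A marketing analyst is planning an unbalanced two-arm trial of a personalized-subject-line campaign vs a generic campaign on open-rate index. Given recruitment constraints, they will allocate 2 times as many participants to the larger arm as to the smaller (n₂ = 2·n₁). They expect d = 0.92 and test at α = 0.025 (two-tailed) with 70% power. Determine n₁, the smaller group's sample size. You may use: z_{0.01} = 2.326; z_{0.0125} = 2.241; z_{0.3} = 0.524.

n₁ = 14

With allocation ratio k = n₂/n₁ = 2, Var(x̄₁−x̄₂) = σ²(1/n₁ + 1/(k·n₁)) = σ²·(k+1)/(k·n₁).
So n₁ = (1 + 1/k)·((z_{α/2} + z_β)/d)² = 1.500 × (2.765/0.92)².
n₁ = 1.500 × 9.03 = 13.5.
Round up: n₁ = 14, giving n₂ = 2 × 14 = 28.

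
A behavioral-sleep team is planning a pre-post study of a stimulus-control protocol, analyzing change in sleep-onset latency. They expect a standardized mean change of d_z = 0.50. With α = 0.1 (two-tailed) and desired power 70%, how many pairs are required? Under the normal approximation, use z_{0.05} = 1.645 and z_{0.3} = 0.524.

For a paired (one-sample on differences) test: n = ((z_{α/2} + z_β) / d)².
z_{α/2} + z_β = 1.645 + 0.524 = 2.169.
n = (2.169 / 0.50)² = 4.338² = 18.82.
Round up.

n = 19 pairs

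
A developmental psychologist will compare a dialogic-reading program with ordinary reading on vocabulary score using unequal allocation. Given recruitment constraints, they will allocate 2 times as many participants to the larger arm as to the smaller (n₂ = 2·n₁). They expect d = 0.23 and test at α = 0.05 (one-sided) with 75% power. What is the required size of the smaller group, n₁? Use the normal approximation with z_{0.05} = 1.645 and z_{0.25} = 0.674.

With allocation ratio k = n₂/n₁ = 2, Var(x̄₁−x̄₂) = σ²(1/n₁ + 1/(k·n₁)) = σ²·(k+1)/(k·n₁).
So n₁ = (1 + 1/k)·((z_{α} + z_β)/d)² = 1.500 × (2.319/0.23)².
n₁ = 1.500 × 101.66 = 152.5.
Round up: n₁ = 153, giving n₂ = 2 × 153 = 306.

n₁ = 153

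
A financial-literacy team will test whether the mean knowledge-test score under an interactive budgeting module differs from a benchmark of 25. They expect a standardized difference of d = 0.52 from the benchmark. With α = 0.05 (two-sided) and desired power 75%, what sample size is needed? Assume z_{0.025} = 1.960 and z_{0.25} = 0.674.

For a one-sample test: n = ((z_{α/2} + z_β) / d)².
z_{α/2} + z_β = 1.960 + 0.674 = 2.634.
n = (2.634 / 0.52)² = 5.065² = 25.66.
Round up.

n = 26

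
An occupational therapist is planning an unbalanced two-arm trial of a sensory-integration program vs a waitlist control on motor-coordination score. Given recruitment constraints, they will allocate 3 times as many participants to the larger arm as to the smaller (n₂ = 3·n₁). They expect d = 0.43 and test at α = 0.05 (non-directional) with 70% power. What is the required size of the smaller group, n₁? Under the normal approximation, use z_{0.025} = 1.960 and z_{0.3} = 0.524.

With allocation ratio k = n₂/n₁ = 3, Var(x̄₁−x̄₂) = σ²(1/n₁ + 1/(k·n₁)) = σ²·(k+1)/(k·n₁).
So n₁ = (1 + 1/k)·((z_{α/2} + z_β)/d)² = 1.333 × (2.484/0.43)².
n₁ = 1.333 × 33.37 = 44.5.
Round up: n₁ = 45, giving n₂ = 3 × 45 = 135.

n₁ = 45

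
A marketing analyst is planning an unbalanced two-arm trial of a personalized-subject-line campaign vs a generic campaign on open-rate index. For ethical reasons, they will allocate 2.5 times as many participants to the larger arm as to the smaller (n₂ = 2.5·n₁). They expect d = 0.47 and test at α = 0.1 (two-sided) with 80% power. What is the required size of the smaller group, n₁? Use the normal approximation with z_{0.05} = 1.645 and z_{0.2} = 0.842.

With allocation ratio k = n₂/n₁ = 2.5, Var(x̄₁−x̄₂) = σ²(1/n₁ + 1/(k·n₁)) = σ²·(k+1)/(k·n₁).
So n₁ = (1 + 1/k)·((z_{α/2} + z_β)/d)² = 1.400 × (2.487/0.47)².
n₁ = 1.400 × 28.00 = 39.2.
Round up: n₁ = 40, giving n₂ = 2.5 × 40 = 100.

n₁ = 40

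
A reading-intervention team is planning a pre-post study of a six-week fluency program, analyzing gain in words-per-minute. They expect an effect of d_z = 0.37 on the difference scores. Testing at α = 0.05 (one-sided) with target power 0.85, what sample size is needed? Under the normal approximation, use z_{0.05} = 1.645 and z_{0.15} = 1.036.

For a paired (one-sample on differences) test: n = ((z_{α} + z_β) / d)².
z_{α} + z_β = 1.645 + 1.036 = 2.681.
n = (2.681 / 0.37)² = 7.246² = 52.50.
Round up.

n = 53 pairs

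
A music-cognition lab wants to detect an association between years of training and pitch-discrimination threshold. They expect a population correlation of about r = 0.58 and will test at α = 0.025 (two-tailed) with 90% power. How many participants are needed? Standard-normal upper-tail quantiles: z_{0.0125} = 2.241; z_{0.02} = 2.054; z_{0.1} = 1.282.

n = 32

Fisher's z: C = ½·ln((1+r)/(1−r)) = ½·ln(3.7619) = 0.6625.
n = ((z_{α/2} + z_β)/C)² + 3.
(2.241 + 1.282) / 0.6625 = 3.523 / 0.6625 = 5.318.
n = 5.318² + 3 = 28.28 + 3 = 31.3.
Round up.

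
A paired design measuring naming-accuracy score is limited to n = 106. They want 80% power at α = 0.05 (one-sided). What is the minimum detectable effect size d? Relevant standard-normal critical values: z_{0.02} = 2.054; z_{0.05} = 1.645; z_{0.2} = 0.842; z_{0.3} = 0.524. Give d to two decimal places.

For a single sample (or paired design) of n = 106: d_min = (z_{α} + z_β)/√n.
z-sum = 1.645 + 0.842 = 2.487.
d_min = 2.487 / √106 = 2.487 / 10.296 = 0.242.

d_min ≈ 0.24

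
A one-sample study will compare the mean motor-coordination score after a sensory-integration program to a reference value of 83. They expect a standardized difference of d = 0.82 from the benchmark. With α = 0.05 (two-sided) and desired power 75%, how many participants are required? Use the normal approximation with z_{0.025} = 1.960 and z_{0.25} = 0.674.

n = 11

For a one-sample test: n = ((z_{α/2} + z_β) / d)².
z_{α/2} + z_β = 1.960 + 0.674 = 2.634.
n = (2.634 / 0.82)² = 3.212² = 10.32.
Round up.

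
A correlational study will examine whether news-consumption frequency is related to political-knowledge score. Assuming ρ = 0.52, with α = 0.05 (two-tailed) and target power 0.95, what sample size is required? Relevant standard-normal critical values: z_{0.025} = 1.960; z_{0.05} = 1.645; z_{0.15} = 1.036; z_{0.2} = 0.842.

Fisher's z: C = ½·ln((1+r)/(1−r)) = ½·ln(3.1667) = 0.5763.
n = ((z_{α/2} + z_β)/C)² + 3.
(1.960 + 1.645) / 0.5763 = 3.605 / 0.5763 = 6.255.
n = 6.255² + 3 = 39.13 + 3 = 42.1.
Round up.

n = 43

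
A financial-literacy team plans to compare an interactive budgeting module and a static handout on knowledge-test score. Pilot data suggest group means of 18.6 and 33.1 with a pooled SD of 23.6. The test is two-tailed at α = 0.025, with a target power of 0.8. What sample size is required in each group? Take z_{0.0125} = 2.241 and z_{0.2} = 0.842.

n = 51 per group

Cohen's d = |M₁ − M₂| / SD_pooled = |18.6 − 33.1| / 23.6 = 14.5 / 23.6 = 0.614.
For two independent groups with equal n: n = 2·((z_{α/2} + z_β) / d)².
z_{α/2} + z_β = 2.241 + 0.842 = 3.083.
n = 2 × (3.083 / 0.614)² = 2 × 5.021² = 2 × 25.21 = 50.4.
Round up to the next whole participant.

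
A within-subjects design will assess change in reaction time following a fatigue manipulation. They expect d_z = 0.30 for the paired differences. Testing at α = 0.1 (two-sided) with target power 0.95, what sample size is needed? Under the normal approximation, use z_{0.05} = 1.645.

For a paired (one-sample on differences) test: n = ((z_{α/2} + z_β) / d)².
z_{α/2} + z_β = 1.645 + 1.645 = 3.290.
n = (3.290 / 0.30)² = 10.967² = 120.27.
Round up.

n = 121 pairs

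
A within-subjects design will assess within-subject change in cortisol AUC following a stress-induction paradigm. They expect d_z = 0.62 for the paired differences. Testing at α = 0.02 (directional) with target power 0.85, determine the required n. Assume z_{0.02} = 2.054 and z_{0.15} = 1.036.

For a paired (one-sample on differences) test: n = ((z_{α} + z_β) / d)².
z_{α} + z_β = 2.054 + 1.036 = 3.090.
n = (3.090 / 0.62)² = 4.984² = 24.84.
Round up.

n = 25 pairs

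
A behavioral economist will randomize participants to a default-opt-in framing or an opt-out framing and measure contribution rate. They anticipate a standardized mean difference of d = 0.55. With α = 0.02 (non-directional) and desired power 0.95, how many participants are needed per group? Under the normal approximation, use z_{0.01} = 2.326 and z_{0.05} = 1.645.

n = 105 per group

For two independent groups with equal n: n = 2·((z_{α/2} + z_β) / d)².
z_{α/2} + z_β = 2.326 + 1.645 = 3.971.
n = 2 × (3.971 / 0.55)² = 2 × 7.220² = 2 × 52.13 = 104.3.
Round up to the next whole participant.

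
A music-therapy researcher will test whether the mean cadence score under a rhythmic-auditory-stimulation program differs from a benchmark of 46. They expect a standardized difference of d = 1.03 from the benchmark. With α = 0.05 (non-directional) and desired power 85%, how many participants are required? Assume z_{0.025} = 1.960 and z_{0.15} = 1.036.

n = 9

For a one-sample test: n = ((z_{α/2} + z_β) / d)².
z_{α/2} + z_β = 1.960 + 1.036 = 2.996.
n = (2.996 / 1.03)² = 2.909² = 8.46.
Round up.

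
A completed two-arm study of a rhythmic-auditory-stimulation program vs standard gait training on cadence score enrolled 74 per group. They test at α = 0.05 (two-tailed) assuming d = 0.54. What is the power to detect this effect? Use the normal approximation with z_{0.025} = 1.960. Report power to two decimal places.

For two equal groups, power = Φ(d·√(n/2) − z_{α/2}).
d·√(n/2) = 0.54 × √(74/2) = 0.54 × 6.083 = 3.285.
z_β = 3.285 − 1.960 = 1.325.
Power = Φ(1.325) = 0.907.

power ≈ 0.91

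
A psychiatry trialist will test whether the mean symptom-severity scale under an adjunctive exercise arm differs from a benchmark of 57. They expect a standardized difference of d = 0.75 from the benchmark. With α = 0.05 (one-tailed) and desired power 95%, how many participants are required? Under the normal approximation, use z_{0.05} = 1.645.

n = 20

For a one-sample test: n = ((z_{α} + z_β) / d)².
z_{α} + z_β = 1.645 + 1.645 = 3.290.
n = (3.290 / 0.75)² = 4.387² = 19.24.
Round up.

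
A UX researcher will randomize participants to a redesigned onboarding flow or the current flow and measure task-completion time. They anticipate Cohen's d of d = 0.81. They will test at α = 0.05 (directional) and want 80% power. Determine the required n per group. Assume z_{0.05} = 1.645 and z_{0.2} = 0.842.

For two independent groups with equal n: n = 2·((z_{α} + z_β) / d)².
z_{α} + z_β = 1.645 + 0.842 = 2.487.
n = 2 × (2.487 / 0.81)² = 2 × 3.070² = 2 × 9.43 = 18.9.
Round up to the next whole participant.

n = 19 per group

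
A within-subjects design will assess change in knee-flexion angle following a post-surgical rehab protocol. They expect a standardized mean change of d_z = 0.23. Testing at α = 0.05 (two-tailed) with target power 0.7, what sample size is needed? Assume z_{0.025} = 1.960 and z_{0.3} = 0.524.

For a paired (one-sample on differences) test: n = ((z_{α/2} + z_β) / d)².
z_{α/2} + z_β = 1.960 + 0.524 = 2.484.
n = (2.484 / 0.23)² = 10.800² = 116.64.
Round up.

n = 117 pairs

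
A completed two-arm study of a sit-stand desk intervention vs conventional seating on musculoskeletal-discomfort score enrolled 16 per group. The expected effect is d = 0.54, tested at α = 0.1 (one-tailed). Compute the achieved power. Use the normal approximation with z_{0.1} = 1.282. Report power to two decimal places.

For two equal groups, power = Φ(d·√(n/2) − z_{α}).
d·√(n/2) = 0.54 × √(16/2) = 0.54 × 2.828 = 1.527.
z_β = 1.527 − 1.282 = 0.245.
Power = Φ(0.245) = 0.597.

power ≈ 0.60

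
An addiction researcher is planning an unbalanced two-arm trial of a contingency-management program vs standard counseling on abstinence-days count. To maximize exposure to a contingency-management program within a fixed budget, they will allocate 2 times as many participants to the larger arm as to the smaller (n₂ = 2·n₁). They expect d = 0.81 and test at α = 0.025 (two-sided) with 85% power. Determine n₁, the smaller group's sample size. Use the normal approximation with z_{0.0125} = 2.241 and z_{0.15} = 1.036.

n₁ = 25

With allocation ratio k = n₂/n₁ = 2, Var(x̄₁−x̄₂) = σ²(1/n₁ + 1/(k·n₁)) = σ²·(k+1)/(k·n₁).
So n₁ = (1 + 1/k)·((z_{α/2} + z_β)/d)² = 1.500 × (3.277/0.81)².
n₁ = 1.500 × 16.37 = 24.6.
Round up: n₁ = 25, giving n₂ = 2 × 25 = 50.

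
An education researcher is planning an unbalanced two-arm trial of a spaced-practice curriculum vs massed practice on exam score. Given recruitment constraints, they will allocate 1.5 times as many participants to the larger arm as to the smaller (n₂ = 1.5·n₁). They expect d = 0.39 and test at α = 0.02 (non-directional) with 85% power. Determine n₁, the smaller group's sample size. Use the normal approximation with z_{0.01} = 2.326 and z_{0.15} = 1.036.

n₁ = 124

With allocation ratio k = n₂/n₁ = 1.5, Var(x̄₁−x̄₂) = σ²(1/n₁ + 1/(k·n₁)) = σ²·(k+1)/(k·n₁).
So n₁ = (1 + 1/k)·((z_{α/2} + z_β)/d)² = 1.667 × (3.362/0.39)².
n₁ = 1.667 × 74.31 = 123.9.
Round up: n₁ = 124, giving n₂ = 1.5 × 124 = 186.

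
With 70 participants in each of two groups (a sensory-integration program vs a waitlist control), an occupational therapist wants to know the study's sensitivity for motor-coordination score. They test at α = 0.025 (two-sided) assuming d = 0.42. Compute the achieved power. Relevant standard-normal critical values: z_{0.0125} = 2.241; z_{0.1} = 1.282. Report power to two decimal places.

For two equal groups, power = Φ(d·√(n/2) − z_{α/2}).
d·√(n/2) = 0.42 × √(70/2) = 0.42 × 5.916 = 2.485.
z_β = 2.485 − 2.241 = 0.244.
Power = Φ(0.244) = 0.596.

power ≈ 0.60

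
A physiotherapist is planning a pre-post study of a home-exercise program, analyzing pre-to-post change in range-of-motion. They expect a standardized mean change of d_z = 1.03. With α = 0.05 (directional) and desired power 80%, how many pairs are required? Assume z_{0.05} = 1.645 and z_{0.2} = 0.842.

For a paired (one-sample on differences) test: n = ((z_{α} + z_β) / d)².
z_{α} + z_β = 1.645 + 0.842 = 2.487.
n = (2.487 / 1.03)² = 2.415² = 5.83.
Round up.

n = 6 pairs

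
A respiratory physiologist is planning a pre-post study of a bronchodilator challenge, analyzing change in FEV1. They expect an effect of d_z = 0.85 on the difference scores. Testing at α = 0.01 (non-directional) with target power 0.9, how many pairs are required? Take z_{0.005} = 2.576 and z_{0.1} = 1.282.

n = 21 pairs

For a paired (one-sample on differences) test: n = ((z_{α/2} + z_β) / d)².
z_{α/2} + z_β = 2.576 + 1.282 = 3.858.
n = (3.858 / 0.85)² = 4.539² = 20.60.
Round up.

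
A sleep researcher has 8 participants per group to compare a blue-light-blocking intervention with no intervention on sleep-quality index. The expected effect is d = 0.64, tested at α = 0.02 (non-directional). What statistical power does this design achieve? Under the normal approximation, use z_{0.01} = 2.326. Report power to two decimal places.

power ≈ 0.15

For two equal groups, power = Φ(d·√(n/2) − z_{α/2}).
d·√(n/2) = 0.64 × √(8/2) = 0.64 × 2.000 = 1.280.
z_β = 1.280 − 2.326 = -1.046.
Power = Φ(-1.046) = 0.148.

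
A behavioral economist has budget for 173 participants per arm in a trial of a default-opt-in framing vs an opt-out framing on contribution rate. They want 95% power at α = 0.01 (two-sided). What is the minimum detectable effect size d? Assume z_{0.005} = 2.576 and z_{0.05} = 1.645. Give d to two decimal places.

d_min ≈ 0.45

For two independent groups of n = 173 each: d_min = (z_{α/2} + z_β)·√(2/n).
z-sum = 2.576 + 1.645 = 4.221.
d_min = 4.221 × √(2/173) = 4.221 × 0.1075 = 0.454.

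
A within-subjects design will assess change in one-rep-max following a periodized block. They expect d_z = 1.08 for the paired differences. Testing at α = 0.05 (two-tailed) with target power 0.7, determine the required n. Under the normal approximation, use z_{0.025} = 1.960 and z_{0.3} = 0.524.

n = 6 pairs

For a paired (one-sample on differences) test: n = ((z_{α/2} + z_β) / d)².
z_{α/2} + z_β = 1.960 + 0.524 = 2.484.
n = (2.484 / 1.08)² = 2.300² = 5.29.
Round up.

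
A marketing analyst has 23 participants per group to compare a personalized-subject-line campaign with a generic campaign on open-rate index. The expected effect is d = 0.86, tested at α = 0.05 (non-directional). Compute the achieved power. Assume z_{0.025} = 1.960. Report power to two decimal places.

For two equal groups, power = Φ(d·√(n/2) − z_{α/2}).
d·√(n/2) = 0.86 × √(23/2) = 0.86 × 3.391 = 2.916.
z_β = 2.916 − 1.960 = 0.956.
Power = Φ(0.956) = 0.831.

power ≈ 0.83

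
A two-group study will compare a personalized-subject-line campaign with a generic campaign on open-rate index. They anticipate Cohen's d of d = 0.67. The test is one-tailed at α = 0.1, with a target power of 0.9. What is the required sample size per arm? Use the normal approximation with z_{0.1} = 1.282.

n = 30 per group

For two independent groups with equal n: n = 2·((z_{α} + z_β) / d)².
z_{α} + z_β = 1.282 + 1.282 = 2.564.
n = 2 × (2.564 / 0.67)² = 2 × 3.827² = 2 × 14.64 = 29.3.
Round up to the next whole participant.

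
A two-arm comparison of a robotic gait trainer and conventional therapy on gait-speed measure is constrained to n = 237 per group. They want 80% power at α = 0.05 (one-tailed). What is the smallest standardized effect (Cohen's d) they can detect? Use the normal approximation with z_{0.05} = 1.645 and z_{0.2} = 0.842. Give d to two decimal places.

d_min ≈ 0.23

For two independent groups of n = 237 each: d_min = (z_{α} + z_β)·√(2/n).
z-sum = 1.645 + 0.842 = 2.487.
d_min = 2.487 × √(2/237) = 2.487 × 0.0919 = 0.228.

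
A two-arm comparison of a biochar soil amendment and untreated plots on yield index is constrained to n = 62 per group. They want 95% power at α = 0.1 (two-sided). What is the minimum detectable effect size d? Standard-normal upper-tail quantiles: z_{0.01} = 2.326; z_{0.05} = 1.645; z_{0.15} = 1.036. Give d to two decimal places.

For two independent groups of n = 62 each: d_min = (z_{α/2} + z_β)·√(2/n).
z-sum = 1.645 + 1.645 = 3.290.
d_min = 3.290 × √(2/62) = 3.290 × 0.1796 = 0.591.

d_min ≈ 0.59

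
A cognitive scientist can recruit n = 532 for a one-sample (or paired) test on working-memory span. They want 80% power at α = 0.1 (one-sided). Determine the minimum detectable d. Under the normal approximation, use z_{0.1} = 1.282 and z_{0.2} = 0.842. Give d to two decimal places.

d_min ≈ 0.09

For a single sample (or paired design) of n = 532: d_min = (z_{α} + z_β)/√n.
z-sum = 1.282 + 0.842 = 2.124.
d_min = 2.124 / √532 = 2.124 / 23.065 = 0.092.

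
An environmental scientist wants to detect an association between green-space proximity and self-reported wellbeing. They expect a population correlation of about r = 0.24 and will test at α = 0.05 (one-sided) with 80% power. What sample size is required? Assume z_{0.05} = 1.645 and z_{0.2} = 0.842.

Fisher's z: C = ½·ln((1+r)/(1−r)) = ½·ln(1.6316) = 0.2448.
n = ((z_{α} + z_β)/C)² + 3.
(1.645 + 0.842) / 0.2448 = 2.487 / 0.2448 = 10.159.
n = 10.159² + 3 = 103.21 + 3 = 106.2.
Round up.

n = 107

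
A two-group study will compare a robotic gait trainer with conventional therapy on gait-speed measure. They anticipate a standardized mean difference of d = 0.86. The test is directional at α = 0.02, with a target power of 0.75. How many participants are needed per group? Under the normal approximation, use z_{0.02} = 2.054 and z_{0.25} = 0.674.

For two independent groups with equal n: n = 2·((z_{α} + z_β) / d)².
z_{α} + z_β = 2.054 + 0.674 = 2.728.
n = 2 × (2.728 / 0.86)² = 2 × 3.172² = 2 × 10.06 = 20.1.
Round up to the next whole participant.

n = 21 per group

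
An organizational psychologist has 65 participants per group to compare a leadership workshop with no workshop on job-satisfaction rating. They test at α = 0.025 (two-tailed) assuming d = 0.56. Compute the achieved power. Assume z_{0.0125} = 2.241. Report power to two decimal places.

For two equal groups, power = Φ(d·√(n/2) − z_{α/2}).
d·√(n/2) = 0.56 × √(65/2) = 0.56 × 5.701 = 3.192.
z_β = 3.192 − 2.241 = 0.951.
Power = Φ(0.951) = 0.829.

power ≈ 0.83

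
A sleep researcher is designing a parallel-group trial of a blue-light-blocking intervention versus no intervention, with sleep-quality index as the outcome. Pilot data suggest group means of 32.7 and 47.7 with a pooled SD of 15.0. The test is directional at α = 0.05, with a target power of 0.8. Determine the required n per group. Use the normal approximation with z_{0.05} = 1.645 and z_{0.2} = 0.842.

Cohen's d = |M₁ − M₂| / SD_pooled = |32.7 − 47.7| / 15.0 = 15.0 / 15.0 = 1.000.
For two independent groups with equal n: n = 2·((z_{α} + z_β) / d)².
z_{α} + z_β = 1.645 + 0.842 = 2.487.
n = 2 × (2.487 / 1.000)² = 2 × 2.487² = 2 × 6.19 = 12.4.
Round up to the next whole participant.

n = 13 per group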